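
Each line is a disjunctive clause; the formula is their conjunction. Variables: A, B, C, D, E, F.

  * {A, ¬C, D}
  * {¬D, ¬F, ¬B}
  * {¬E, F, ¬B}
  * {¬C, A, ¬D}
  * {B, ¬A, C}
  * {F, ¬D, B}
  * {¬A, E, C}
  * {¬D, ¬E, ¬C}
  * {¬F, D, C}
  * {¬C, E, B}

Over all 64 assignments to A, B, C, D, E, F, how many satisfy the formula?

12

Case analysis on C and D:
  C=T, D=T: remaining (A,B,E,F) ∈ {(T,T,F,F)} — 1.
  C=T, D=F: 5 of the 16 assignments to (A,B,E,F) work.
  C=F, D=T: remaining (A,B,E,F) ∈ {(F,F,F,T); (F,F,T,T); (F,T,F,F)} — 3.
  C=F, D=F: remaining (A,B,E,F) ∈ {(F,F,F,F); (F,F,T,F); (F,T,F,F)} — 3.
Total: 1 + 5 + 3 + 3 = 12.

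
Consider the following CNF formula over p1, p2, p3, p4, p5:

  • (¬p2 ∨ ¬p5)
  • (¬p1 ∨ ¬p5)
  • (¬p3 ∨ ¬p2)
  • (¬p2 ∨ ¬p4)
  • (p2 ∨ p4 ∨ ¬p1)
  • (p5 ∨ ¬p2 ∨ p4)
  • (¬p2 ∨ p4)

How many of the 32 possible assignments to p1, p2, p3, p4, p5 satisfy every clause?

Split on p2, then p4.
  p2=T, p4=T: a clause becomes empty — 0.
  p2=T, p4=F: a clause becomes empty — 0.
  p2=F, p4=T: p3 free; 3 ways for (p1,p5) × 2^1 = 6.
  p2=F, p4=F: remaining (p1,p3,p5) ∈ {(F,F,F); (F,F,T); (F,T,F); (F,T,T)} — 4.
Total: 0 + 0 + 6 + 4 = 10.

10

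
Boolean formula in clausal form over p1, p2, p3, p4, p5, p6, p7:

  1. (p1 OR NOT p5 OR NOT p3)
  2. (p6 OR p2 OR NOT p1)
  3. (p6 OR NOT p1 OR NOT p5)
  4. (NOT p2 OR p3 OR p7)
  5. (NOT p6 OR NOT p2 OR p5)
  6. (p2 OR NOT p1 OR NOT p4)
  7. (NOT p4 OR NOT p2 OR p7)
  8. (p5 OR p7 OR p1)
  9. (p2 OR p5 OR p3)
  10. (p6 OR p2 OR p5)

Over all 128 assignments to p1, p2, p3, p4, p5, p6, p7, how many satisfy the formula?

34

Case analysis on p2 and p5:
  p2=1, p5=1: 9 of the 32 assignments to (p1,p3,p4,p6,p7) work.
  p2=1, p5=0: 9 of the 32 assignments to (p1,p3,p4,p6,p7) work.
  p2=0, p5=1: p7 free; 6 ways for (p1,p3,p4,p6) × 2^1 = 12.
  p2=0, p5=0: remaining (p1,p3,p4,p6,p7) ∈ {(0,1,0,1,1); (0,1,1,1,1); (1,1,0,1,0); (1,1,0,1,1)} — 4.
Total: 9 + 9 + 12 + 4 = 34.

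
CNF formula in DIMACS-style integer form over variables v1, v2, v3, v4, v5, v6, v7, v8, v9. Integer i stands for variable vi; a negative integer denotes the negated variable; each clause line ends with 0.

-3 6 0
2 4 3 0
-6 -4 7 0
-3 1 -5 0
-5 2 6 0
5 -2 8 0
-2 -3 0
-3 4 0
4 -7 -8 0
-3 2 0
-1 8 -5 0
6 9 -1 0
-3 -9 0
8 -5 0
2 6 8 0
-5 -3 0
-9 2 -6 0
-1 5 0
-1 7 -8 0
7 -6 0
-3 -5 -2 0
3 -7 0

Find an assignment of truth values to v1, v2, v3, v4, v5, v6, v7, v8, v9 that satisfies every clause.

v1=False, v2=False, v3=False, v4=True, v5=False, v6=False, v7=False, v8=True, v9=True

Set v1 = False and propagate.
Branch on v2: take v2 = False.
  then v3 is forced to False.
  then v4 is forced to True.
  then v7 is forced to False.
  then v6 is forced to False.
  then v5 is forced to False.
  then v8 is forced to True.
v9 is now unconstrained; take v9 = True.
Every clause has at least one true literal under this assignment.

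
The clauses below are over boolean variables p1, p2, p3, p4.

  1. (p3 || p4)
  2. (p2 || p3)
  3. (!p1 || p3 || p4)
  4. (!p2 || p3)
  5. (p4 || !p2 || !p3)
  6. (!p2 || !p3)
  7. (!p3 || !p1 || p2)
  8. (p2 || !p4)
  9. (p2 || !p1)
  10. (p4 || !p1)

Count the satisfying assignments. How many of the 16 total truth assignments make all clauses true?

1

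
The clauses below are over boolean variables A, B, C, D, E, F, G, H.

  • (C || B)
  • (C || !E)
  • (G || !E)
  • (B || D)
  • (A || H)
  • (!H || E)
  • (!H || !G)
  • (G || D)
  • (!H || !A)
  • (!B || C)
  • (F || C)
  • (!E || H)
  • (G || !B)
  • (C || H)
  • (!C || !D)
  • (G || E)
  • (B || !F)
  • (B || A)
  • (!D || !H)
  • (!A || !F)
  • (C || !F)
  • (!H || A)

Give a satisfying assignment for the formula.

A=True, B=True, C=True, D=False, E=False, F=False, G=True, H=False

Branch on A: take A = True.
  then H is forced to False.
  then E is forced to False.
  then C is forced to True.
  then D is forced to False.
  then B is forced to True.
  then G is forced to True.
  then F is forced to False.
Every clause has at least one true literal under this assignment.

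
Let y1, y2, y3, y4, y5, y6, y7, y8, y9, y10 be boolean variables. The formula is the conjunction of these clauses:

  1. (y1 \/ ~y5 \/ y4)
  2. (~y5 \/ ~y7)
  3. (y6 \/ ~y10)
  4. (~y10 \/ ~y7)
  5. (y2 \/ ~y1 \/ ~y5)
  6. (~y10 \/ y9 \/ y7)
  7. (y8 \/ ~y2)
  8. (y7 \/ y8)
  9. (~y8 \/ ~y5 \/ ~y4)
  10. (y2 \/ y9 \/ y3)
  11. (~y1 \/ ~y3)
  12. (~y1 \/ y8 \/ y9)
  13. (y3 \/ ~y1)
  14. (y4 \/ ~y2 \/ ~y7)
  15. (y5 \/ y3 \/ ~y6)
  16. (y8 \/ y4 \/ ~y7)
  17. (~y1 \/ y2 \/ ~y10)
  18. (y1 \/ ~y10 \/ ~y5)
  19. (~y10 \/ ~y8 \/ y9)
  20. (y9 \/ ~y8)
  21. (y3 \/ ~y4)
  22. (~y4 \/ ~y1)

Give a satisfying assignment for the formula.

y1=False, y2=False, y3=True, y4=True, y5=False, y6=False, y7=True, y8=False, y9=True, y10=False

Check each clause:
  1. (~y5 \/ y1 \/ y4) — ~y5 is true.
  2. (~y5 \/ ~y7) — ~y5 is true.
  3. (~y10 \/ y6) — ~y10 is true.
  4. (~y10 \/ ~y7) — ~y10 is true.
  5. (~y1 \/ ~y5 \/ y2) — ~y5 is true.
  6. (y9 \/ ~y10 \/ y7) — y9 is true.
  7. (~y2 \/ y8) — ~y2 is true.
  8. (y8 \/ y7) — y7 is true.
  9. (~y5 \/ ~y4 \/ ~y8) — ~y8 is true.
  10. (y2 \/ y3 \/ y9) — y9 is true.
  11. (~y3 \/ ~y1) — ~y1 is true.
  12. (~y1 \/ y8 \/ y9) — y9 is true.
  13. (y3 \/ ~y1) — y3 is true.
  14. (~y2 \/ ~y7 \/ y4) — y4 is true.
  15. (y3 \/ ~y6 \/ y5) — ~y6 is true.
  16. (~y7 \/ y4 \/ y8) — y4 is true.
  17. (~y10 \/ ~y1 \/ y2) — ~y10 is true.
  18. (y1 \/ ~y10 \/ ~y5) — ~y5 is true.
  19. (~y8 \/ y9 \/ ~y10) — ~y8 is true.
  20. (~y8 \/ y9) — ~y8 is true.
  21. (~y4 \/ y3) — y3 is true.
  22. (~y4 \/ ~y1) — ~y1 is true.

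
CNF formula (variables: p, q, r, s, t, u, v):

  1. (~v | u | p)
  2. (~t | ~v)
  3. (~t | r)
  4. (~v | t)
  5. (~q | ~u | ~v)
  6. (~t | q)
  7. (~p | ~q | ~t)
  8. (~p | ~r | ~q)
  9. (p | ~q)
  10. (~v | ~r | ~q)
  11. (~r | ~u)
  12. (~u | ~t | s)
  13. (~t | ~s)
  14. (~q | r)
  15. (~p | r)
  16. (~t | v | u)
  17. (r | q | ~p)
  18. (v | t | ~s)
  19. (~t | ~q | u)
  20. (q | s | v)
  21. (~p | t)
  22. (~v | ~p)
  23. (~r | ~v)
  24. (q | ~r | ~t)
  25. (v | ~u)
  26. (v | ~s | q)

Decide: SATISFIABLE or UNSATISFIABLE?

q = True:
  propagation gives p=True, t=False; an empty clause results — contradiction.
q = False:
  propagation gives t=False, v=False, s=False; an empty clause results — contradiction.
Every branch closes, so no satisfying assignment exists.

UNSATISFIABLE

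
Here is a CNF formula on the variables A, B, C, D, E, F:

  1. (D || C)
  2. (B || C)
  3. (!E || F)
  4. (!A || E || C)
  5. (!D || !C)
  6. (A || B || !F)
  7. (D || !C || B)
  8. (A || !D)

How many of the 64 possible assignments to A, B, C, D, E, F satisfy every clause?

7

The models are:
  A=F B=T C=T D=F E=F F=F
  A=F B=T C=T D=F E=F F=T
  A=F B=T C=T D=F E=T F=T
  A=T B=T C=F D=T E=T F=T
  A=T B=T C=T D=F E=F F=F
  A=T B=T C=T D=F E=F F=T
  A=T B=T C=T D=F E=T F=T
Count: 7.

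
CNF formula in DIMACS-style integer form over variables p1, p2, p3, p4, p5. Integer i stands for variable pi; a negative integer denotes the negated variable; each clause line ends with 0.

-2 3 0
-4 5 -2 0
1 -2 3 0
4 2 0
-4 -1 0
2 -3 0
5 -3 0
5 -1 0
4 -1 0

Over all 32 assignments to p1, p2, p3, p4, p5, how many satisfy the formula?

4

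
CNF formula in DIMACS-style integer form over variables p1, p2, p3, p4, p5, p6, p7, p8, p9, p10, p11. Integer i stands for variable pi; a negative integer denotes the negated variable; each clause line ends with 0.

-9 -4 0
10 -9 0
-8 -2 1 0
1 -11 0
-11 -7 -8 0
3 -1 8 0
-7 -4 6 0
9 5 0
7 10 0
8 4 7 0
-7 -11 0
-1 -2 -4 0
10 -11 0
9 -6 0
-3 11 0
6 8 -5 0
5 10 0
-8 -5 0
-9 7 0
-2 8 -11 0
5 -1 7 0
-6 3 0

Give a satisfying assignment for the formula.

p2 occurs only negated in the remaining clauses — set p2 = False.
Pure literal: p10 appears only positively; assign p10 = True.
Set p1 = False and propagate.
  then p11 is forced to False.
  then p3 is forced to False.
  then p6 is forced to False.
The remaining clauses are satisfied by p4 = False, p5 = False, p7 = True, p8 = True, p9 = True.
Check each clause:
  1. (NOT p9 OR NOT p4) — NOT p4 is true.
  2. (p10 OR NOT p9) — p10 is true.
  3. (NOT p2 OR p1 OR NOT p8) — NOT p2 is true.
  4. (p1 OR NOT p11) — NOT p11 is true.
  5. (NOT p7 OR NOT p11 OR NOT p8) — NOT p11 is true.
  6. (NOT p1 OR p3 OR p8) — p8 is true.
  7. (NOT p4 OR p6 OR NOT p7) — NOT p4 is true.
  8. (p9 OR p5) — p9 is true.
  9. (p10 OR p7) — p10 is true.
  10. (p7 OR p4 OR p8) — p8 is true.
  11. (NOT p11 OR NOT p7) — NOT p11 is true.
  12. (NOT p2 OR NOT p1 OR NOT p4) — NOT p4 is true.
  13. (p10 OR NOT p11) — p10 is true.
  14. (p9 OR NOT p6) — p9 is true.
  15. (p11 OR NOT p3) — NOT p3 is true.
  16. (p8 OR NOT p5 OR p6) — p8 is true.
  17. (p10 OR p5) — p10 is true.
  18. (NOT p8 OR NOT p5) — NOT p5 is true.
  19. (NOT p9 OR p7) — p7 is true.
  20. (NOT p11 OR p8 OR NOT p2) — p8 is true.
  21. (NOT p1 OR p5 OR p7) — NOT p1 is true.
  22. (p3 OR NOT p6) — NOT p6 is true.

p1=0, p2=0, p3=0, p4=0, p5=0, p6=0, p7=1, p8=1, p9=1, p10=1, p11=0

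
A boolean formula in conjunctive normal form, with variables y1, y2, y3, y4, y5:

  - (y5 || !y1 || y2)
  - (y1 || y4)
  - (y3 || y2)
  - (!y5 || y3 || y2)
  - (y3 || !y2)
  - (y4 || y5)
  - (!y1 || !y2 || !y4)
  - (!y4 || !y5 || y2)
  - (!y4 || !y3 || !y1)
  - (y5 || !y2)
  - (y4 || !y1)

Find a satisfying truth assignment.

y1=F  y2=F  y3=T  y4=T  y5=F

Check each clause:
  1. (y5 || !y1 || y2) — !y1 is true.
  2. (y1 || y4) — y4 is true.
  3. (y2 || y3) — y3 is true.
  4. (!y5 || y3 || y2) — y3 is true.
  5. (y3 || !y2) — y3 is true.
  6. (y4 || y5) — y4 is true.
  7. (!y1 || !y4 || !y2) — !y2 is true.
  8. (!y4 || y2 || !y5) — !y5 is true.
  9. (!y1 || !y3 || !y4) — !y1 is true.
  10. (y5 || !y2) — !y2 is true.
  11. (!y1 || y4) — y4 is true.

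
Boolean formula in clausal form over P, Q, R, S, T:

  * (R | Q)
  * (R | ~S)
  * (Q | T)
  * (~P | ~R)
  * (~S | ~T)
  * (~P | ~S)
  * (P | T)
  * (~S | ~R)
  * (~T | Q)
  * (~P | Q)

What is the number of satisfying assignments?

4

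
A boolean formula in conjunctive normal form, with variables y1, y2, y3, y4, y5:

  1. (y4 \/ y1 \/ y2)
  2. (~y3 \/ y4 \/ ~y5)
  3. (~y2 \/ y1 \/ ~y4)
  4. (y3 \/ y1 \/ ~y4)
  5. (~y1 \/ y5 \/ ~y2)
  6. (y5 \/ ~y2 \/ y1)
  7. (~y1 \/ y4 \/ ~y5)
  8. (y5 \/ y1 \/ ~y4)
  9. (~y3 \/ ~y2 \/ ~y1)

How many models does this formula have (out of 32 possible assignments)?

9

Case analysis on y1 and y4:
  y1=1, y4=1: 5 of the 8 assignments to (y2,y3,y5) work.
  y1=1, y4=0: remaining (y2,y3,y5) ∈ {(0,0,0); (0,1,0)} — 2.
  y1=0, y4=1: remaining (y2,y3,y5) ∈ {(0,1,1)} — 1.
  y1=0, y4=0: remaining (y2,y3,y5) ∈ {(1,0,1)} — 1.
Total: 5 + 2 + 1 + 1 = 9.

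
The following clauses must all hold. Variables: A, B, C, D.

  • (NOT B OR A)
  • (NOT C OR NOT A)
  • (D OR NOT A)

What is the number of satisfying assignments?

Satisfying assignments:
  A=0 B=0 C=0 D=0
  A=0 B=0 C=0 D=1
  A=0 B=0 C=1 D=0
  A=0 B=0 C=1 D=1
  A=1 B=0 C=0 D=1
  A=1 B=1 C=0 D=1
Count: 6.

6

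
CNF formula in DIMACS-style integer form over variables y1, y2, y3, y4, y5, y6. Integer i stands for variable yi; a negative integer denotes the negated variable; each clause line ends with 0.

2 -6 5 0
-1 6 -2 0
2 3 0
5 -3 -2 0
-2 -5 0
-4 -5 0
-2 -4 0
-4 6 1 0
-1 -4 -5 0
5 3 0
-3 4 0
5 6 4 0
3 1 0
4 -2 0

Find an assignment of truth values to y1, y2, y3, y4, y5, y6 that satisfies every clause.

y1=T, y2=F, y3=T, y4=T, y5=F, y6=F

Set y1 = True and propagate.
For the remaining variables, y2 = False, y3 = True, y4 = True, y5 = False, y6 = False works.
Check each clause:
  1. (y5 ∨ ¬y6 ∨ y2) — ¬y6 is true.
  2. (¬y2 ∨ y6 ∨ ¬y1) — ¬y2 is true.
  3. (y2 ∨ y3) — y3 is true.
  4. (¬y2 ∨ ¬y3 ∨ y5) — ¬y2 is true.
  5. (¬y2 ∨ ¬y5) — ¬y5 is true.
  6. (¬y4 ∨ ¬y5) — ¬y5 is true.
  7. (¬y4 ∨ ¬y2) — ¬y2 is true.
  8. (y1 ∨ y6 ∨ ¬y4) — y1 is true.
  9. (¬y5 ∨ ¬y4 ∨ ¬y1) — ¬y5 is true.
  10. (y3 ∨ y5) — y3 is true.
  11. (y4 ∨ ¬y3) — y4 is true.
  12. (y6 ∨ y4 ∨ y5) — y4 is true.
  13. (y3 ∨ y1) — y1 is true.
  14. (y4 ∨ ¬y2) — y4 is true.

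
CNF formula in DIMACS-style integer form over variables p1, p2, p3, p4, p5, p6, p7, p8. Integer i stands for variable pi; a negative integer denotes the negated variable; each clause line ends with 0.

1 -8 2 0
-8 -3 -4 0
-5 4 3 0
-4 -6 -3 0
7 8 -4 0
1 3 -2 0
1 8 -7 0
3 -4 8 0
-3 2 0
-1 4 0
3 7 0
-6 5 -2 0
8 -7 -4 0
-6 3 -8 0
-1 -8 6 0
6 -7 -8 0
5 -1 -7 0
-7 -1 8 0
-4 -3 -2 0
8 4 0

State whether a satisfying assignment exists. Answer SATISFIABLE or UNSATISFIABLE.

SATISFIABLE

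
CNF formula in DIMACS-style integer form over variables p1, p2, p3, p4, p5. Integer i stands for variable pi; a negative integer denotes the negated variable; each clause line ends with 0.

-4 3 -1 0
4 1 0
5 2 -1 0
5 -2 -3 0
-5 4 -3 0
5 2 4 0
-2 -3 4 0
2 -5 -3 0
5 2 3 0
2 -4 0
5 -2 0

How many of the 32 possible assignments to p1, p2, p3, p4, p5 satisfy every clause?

5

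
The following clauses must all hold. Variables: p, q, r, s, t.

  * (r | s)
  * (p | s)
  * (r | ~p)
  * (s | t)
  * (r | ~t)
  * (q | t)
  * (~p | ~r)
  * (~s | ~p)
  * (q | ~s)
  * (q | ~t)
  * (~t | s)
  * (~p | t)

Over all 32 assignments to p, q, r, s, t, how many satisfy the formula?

3

Satisfying assignments:
  p=0 q=1 r=0 s=1 t=0
  p=0 q=1 r=1 s=1 t=0
  p=0 q=1 r=1 s=1 t=1
Count: 3.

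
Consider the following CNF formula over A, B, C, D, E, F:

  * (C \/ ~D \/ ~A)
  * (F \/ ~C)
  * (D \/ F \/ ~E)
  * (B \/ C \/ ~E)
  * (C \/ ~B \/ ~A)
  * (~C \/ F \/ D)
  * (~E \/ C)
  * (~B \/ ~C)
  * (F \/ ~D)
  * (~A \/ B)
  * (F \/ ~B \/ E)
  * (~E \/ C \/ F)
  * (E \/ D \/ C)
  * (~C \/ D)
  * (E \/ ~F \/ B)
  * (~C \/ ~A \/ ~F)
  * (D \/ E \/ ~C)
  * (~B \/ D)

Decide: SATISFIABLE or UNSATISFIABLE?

A occurs only negated in the remaining clauses — set A = False.
Try B = True.
  then C is forced to False.
  then E is forced to False.
  then F is forced to True.
  then D is forced to True.
Every clause has at least one true literal under this assignment.
So A = F  B = T  C = F  D = T  E = F  F = T is a satisfying assignment.

SATISFIABLE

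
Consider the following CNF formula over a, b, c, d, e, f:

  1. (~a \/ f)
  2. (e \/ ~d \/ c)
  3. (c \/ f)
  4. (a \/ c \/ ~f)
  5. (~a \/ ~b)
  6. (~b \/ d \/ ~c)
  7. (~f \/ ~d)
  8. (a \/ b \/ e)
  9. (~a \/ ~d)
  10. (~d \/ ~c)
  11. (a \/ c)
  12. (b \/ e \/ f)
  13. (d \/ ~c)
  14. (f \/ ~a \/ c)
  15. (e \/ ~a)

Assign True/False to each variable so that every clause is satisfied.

a = 1, b = 0, c = 0, d = 0, e = 1, f = 1

e occurs only positively in the remaining clauses — set e = True.
Try a = True.
  then f is forced to True.
  then b is forced to False.
  then d is forced to False.
  then c is forced to False.
Check each clause:
  1. (~a \/ f) — f is true.
  2. (~d \/ c \/ e) — ~d is true.
  3. (c \/ f) — f is true.
  4. (c \/ ~f \/ a) — a is true.
  5. (~b \/ ~a) — ~b is true.
  6. (d \/ ~c \/ ~b) — ~c is true.
  7. (~d \/ ~f) — ~d is true.
  8. (a \/ e \/ b) — a is true.
  9. (~d \/ ~a) — ~d is true.
  10. (~d \/ ~c) — ~d is true.
  11. (c \/ a) — a is true.
  12. (e \/ b \/ f) — e is true.
  13. (d \/ ~c) — ~c is true.
  14. (f \/ ~a \/ c) — f is true.
  15. (~a \/ e) — e is true.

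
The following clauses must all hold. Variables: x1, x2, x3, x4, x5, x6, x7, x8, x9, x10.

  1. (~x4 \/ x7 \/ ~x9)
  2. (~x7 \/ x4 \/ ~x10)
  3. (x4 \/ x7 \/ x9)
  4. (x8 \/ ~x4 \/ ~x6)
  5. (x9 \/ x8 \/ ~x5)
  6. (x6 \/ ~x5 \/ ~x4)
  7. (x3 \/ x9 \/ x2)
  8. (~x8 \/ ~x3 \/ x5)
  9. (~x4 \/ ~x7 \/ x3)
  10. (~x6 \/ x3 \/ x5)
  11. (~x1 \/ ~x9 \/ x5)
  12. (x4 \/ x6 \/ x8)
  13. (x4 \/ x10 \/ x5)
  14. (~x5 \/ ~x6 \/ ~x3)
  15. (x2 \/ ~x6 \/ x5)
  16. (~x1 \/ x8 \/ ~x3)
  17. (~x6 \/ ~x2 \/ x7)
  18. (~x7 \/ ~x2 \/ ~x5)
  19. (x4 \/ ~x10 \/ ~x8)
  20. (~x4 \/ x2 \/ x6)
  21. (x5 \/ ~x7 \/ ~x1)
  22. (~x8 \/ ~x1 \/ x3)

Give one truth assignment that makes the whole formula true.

x1 = T  x2 = F  x3 = T  x4 = F  x5 = T  x6 = F  x7 = F  x8 = T  x9 = T  x10 = F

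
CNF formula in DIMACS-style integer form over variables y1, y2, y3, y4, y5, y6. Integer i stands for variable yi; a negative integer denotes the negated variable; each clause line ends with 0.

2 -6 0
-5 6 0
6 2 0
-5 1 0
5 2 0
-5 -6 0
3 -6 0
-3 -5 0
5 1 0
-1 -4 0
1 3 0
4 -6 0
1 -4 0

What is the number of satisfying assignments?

2

Satisfying assignments:
  y1=T y2=T y3=F y4=F y5=F y6=F
  y1=T y2=T y3=T y4=F y5=F y6=F
That's 2 in total.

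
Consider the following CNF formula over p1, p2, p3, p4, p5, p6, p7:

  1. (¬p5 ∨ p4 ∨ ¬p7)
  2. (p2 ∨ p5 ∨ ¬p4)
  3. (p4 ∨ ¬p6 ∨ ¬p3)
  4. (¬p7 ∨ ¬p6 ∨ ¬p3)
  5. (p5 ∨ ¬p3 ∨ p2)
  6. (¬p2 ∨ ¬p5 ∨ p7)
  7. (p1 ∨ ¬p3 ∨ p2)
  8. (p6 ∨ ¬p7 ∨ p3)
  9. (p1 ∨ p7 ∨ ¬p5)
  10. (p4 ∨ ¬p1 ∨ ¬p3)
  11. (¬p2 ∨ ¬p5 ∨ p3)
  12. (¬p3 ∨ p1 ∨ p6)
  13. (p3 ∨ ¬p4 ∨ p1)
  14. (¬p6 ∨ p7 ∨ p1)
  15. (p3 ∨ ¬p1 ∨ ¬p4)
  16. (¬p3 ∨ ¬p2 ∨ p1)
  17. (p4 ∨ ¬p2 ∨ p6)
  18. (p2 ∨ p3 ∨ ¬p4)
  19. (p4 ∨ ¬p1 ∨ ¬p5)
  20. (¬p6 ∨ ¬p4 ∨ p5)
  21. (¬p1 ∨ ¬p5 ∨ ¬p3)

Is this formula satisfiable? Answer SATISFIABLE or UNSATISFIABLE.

Set p1 = True and propagate.
For the remaining variables, p2 = True, p3 = False, p4 = False, p5 = False, p6 = True, p7 = True works.
Every clause has at least one true literal under this assignment.
So p1=T, p2=T, p3=F, p4=F, p5=F, p6=T, p7=T is a satisfying assignment.

SATISFIABLE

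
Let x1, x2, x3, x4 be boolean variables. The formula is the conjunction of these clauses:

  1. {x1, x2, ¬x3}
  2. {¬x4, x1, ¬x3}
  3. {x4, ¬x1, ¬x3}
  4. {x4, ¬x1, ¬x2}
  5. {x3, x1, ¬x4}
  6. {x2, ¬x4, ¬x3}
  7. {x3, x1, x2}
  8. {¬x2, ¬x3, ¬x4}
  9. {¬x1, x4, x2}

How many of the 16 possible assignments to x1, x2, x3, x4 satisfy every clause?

4

The models are:
  x1=0 x2=1 x3=0 x4=0
  x1=0 x2=1 x3=1 x4=0
  x1=1 x2=0 x3=0 x4=1
  x1=1 x2=1 x3=0 x4=1
Count: 4.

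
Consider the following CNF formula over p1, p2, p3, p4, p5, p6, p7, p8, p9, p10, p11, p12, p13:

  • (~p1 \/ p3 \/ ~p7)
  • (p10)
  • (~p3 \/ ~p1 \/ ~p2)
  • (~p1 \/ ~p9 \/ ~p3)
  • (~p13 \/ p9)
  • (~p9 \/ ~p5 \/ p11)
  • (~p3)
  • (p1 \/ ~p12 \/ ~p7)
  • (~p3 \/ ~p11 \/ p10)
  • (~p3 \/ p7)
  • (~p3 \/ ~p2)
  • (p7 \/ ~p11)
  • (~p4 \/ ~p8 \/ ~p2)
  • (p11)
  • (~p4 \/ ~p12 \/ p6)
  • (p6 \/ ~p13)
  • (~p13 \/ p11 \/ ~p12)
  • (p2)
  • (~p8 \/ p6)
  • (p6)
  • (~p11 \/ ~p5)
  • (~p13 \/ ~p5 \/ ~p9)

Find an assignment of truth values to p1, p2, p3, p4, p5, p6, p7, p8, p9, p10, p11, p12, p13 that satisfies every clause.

The clause (p10) is unit: p10 must be True.
(~p3) is a unit clause, so p3 = False.
(p11) is a unit clause, so p11 = True.
The clause (p7) is unit: p7 must be True.
Unit propagation: (~p1) forces p1 = False.
Unit propagation: (~p12) forces p12 = False.
The clause (p2) is unit: p2 must be True.
(p6) is a unit clause, so p6 = True.
Unit propagation: (~p5) forces p5 = False.
p4 occurs only negated in the remaining clauses — set p4 = False.
p9 occurs only positively in the remaining clauses — set p9 = True.
p8, p13 are now unconstrained; take p8 = True, p13 = True.
Check each clause:
  1. (~p1 \/ ~p7 \/ p3) — ~p1 is true.
  2. (p10) — p10 is true.
  3. (~p3 \/ ~p1 \/ ~p2) — ~p3 is true.
  4. (~p3 \/ ~p9 \/ ~p1) — ~p3 is true.
  5. (p9 \/ ~p13) — p9 is true.
  6. (p11 \/ ~p9 \/ ~p5) — ~p5 is true.
  7. (~p3) — ~p3 is true.
  8. (~p7 \/ p1 \/ ~p12) — ~p12 is true.
  9. (~p11 \/ p10 \/ ~p3) — p10 is true.
  10. (p7 \/ ~p3) — ~p3 is true.
  11. (~p2 \/ ~p3) — ~p3 is true.
  12. (p7 \/ ~p11) — p7 is true.
  13. (~p2 \/ ~p4 \/ ~p8) — ~p4 is true.
  14. (p11) — p11 is true.
  15. (~p12 \/ p6 \/ ~p4) — ~p12 is true.
  16. (~p13 \/ p6) — p6 is true.
  17. (p11 \/ ~p13 \/ ~p12) — p11 is true.
  18. (p2) — p2 is true.
  19. (~p8 \/ p6) — p6 is true.
  20. (p6) — p6 is true.
  21. (~p5 \/ ~p11) — ~p5 is true.
  22. (~p13 \/ ~p5 \/ ~p9) — ~p5 is true.

p1=False, p2=True, p3=False, p4=False, p5=False, p6=True, p7=True, p8=True, p9=True, p10=True, p11=True, p12=False, p13=True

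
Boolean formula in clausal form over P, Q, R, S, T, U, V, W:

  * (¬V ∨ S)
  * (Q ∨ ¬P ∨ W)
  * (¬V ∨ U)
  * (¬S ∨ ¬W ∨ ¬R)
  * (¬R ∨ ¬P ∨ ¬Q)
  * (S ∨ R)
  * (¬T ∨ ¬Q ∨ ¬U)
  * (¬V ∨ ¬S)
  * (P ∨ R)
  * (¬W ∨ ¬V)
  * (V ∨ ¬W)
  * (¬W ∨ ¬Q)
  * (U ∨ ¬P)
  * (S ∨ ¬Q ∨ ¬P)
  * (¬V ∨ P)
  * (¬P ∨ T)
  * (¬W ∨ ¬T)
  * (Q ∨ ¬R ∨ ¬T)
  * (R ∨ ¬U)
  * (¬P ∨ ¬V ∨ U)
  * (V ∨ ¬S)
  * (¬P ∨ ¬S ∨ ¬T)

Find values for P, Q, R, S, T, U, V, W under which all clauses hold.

P=F, Q=T, R=T, S=F, T=F, U=T, V=F, W=F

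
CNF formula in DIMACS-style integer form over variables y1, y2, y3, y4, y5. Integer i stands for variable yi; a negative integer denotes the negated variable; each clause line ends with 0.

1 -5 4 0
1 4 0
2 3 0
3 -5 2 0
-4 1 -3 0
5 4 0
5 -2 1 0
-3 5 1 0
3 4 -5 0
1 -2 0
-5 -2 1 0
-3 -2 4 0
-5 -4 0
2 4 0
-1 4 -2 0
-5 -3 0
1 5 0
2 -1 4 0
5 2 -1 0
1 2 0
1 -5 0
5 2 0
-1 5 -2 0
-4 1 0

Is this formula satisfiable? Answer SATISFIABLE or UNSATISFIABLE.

UNSATISFIABLE

y1 = True:
  y2 = True:
    propagation gives y4=True, y5=False; an empty clause results — contradiction.
  y2 = False:
    propagation gives y3=True, y4=True, y5=False; an empty clause results — contradiction.
y1 = False:
  propagation gives y4=True; an empty clause results — contradiction.
Every branch closes, so no satisfying assignment exists.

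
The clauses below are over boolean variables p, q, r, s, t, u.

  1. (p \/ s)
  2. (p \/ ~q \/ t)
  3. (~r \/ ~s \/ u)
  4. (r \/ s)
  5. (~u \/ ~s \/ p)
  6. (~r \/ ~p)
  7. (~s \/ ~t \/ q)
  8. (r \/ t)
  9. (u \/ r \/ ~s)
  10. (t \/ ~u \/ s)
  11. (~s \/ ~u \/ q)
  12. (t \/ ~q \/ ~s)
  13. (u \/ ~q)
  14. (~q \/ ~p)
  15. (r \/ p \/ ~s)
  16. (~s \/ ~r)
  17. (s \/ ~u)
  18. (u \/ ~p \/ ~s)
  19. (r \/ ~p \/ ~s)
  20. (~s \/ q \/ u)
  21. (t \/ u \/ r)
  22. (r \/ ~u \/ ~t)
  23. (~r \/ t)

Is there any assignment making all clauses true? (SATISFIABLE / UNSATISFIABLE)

UNSATISFIABLE

s = True:
  propagation gives r=False, t=True, q=True, u=True; an empty clause results — contradiction.
s = False:
  propagation gives p=True, r=True; an empty clause results — contradiction.
Every branch closes, so no satisfying assignment exists.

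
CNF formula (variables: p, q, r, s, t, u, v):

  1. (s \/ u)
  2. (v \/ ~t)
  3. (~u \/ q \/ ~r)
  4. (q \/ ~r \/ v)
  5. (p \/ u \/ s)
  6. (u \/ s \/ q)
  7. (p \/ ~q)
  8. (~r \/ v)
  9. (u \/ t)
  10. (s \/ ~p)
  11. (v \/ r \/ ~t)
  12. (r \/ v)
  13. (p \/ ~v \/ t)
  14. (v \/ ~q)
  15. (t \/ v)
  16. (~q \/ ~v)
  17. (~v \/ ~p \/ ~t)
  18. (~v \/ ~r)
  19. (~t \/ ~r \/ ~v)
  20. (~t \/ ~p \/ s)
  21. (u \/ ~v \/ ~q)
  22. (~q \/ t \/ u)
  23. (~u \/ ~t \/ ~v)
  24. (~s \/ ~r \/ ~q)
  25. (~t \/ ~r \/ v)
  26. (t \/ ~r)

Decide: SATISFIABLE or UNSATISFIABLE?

SATISFIABLE

Try p = False.
  then q is forced to False.
Set r = False and propagate.
  then v is forced to True.
  then t is forced to True.
  then u is forced to False.
  then s is forced to True.
So p=F, q=F, r=F, s=T, t=T, u=F, v=T is a satisfying assignment.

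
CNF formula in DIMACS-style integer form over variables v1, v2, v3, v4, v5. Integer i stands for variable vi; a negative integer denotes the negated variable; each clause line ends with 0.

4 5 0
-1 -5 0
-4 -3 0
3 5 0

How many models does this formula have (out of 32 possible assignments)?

The models are:
  v1=0 v2=0 v3=0 v4=0 v5=1
  v1=0 v2=0 v3=0 v4=1 v5=1
  v1=0 v2=0 v3=1 v4=0 v5=1
  v1=0 v2=1 v3=0 v4=0 v5=1
  v1=0 v2=1 v3=0 v4=1 v5=1
  v1=0 v2=1 v3=1 v4=0 v5=1
That's 6 in total.

6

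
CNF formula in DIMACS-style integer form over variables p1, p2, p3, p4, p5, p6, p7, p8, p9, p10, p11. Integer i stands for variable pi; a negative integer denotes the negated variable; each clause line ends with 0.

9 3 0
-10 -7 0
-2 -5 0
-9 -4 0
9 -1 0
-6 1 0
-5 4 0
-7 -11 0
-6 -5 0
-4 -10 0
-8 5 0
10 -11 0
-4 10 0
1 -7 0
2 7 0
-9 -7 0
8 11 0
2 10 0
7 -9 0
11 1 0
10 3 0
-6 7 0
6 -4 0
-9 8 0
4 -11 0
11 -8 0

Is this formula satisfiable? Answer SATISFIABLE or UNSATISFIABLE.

UNSATISFIABLE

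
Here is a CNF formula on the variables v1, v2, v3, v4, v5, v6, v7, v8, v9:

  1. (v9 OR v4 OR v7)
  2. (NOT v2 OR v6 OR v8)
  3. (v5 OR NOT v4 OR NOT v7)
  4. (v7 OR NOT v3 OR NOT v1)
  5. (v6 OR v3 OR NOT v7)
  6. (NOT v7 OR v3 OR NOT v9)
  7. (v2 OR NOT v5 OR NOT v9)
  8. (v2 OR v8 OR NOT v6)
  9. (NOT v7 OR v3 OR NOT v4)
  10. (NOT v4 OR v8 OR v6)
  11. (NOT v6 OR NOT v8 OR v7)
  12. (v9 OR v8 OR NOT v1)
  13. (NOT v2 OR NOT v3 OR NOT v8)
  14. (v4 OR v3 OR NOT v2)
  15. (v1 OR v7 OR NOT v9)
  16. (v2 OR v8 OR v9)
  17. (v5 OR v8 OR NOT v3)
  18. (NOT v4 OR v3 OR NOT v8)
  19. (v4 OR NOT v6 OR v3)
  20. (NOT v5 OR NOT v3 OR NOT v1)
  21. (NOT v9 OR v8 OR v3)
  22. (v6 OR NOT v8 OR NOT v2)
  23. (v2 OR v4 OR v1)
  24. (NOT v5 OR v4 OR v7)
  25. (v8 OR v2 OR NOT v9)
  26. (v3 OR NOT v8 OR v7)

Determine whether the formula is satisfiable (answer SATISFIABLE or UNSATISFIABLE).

Set v1 = False and propagate.
The remaining clauses are satisfied by v2 = False, v3 = True, v4 = True, v5 = True, v6 = True, v7 = True, v8 = True, v9 = False.
So v1 = False, v2 = False, v3 = True, v4 = True, v5 = True, v6 = True, v7 = True, v8 = True, v9 = False is a satisfying assignment.

SATISFIABLE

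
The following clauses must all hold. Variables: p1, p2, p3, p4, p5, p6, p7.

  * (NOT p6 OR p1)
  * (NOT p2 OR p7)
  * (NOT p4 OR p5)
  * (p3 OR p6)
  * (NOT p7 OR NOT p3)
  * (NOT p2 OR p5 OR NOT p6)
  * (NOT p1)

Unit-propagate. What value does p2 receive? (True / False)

False

(NOT p1) is a unit clause: p1 = False.
In (NOT p6 OR p1), p1 is now false; NOT p6 must hold, so p6 = False.
From (p6 OR p3) and p6 = False: p3 = True.
(NOT p7 OR NOT p3) with p3 = True leaves only NOT p7, so p7 = False.
In (NOT p2 OR p7), p7 is now false; NOT p2 must hold, so p2 = False.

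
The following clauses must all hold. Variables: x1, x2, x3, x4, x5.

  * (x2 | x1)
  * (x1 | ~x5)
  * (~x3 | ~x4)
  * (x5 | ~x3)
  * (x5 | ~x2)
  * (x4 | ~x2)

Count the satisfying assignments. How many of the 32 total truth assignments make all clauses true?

The models are:
  x1=T x2=F x3=F x4=F x5=F
  x1=T x2=F x3=F x4=F x5=T
  x1=T x2=F x3=F x4=T x5=F
  x1=T x2=F x3=F x4=T x5=T
  x1=T x2=F x3=T x4=F x5=T
  x1=T x2=T x3=F x4=T x5=T
Count: 6.

6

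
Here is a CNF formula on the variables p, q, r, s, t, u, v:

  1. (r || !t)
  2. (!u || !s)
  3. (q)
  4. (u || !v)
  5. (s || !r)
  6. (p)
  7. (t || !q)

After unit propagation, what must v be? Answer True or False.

(q) is a unit clause: q = True.
Unit clause (p) sets p = True.
(!q || t): since q = True, the clause reduces to (t). t = True.
In (!t || r), !t is now false; r must hold, so r = True.
(!r || s) with r = True leaves only s, so s = True.
(!s || !u) with s = True leaves only !u, so u = False.
In (u || !v), u is now false; !v must hold, so v = False.

False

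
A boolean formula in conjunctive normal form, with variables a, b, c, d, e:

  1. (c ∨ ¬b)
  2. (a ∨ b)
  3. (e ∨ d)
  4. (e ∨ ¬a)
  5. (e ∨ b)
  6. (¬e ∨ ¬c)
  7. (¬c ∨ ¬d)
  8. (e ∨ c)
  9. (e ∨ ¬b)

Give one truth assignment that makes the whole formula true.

Try a = True.
  then e is forced to True.
  then c is forced to False.
  then b is forced to False.
d is now unconstrained; take d = False.
Every clause has at least one true literal under this assignment.

a = True, b = False, c = False, d = False, e = True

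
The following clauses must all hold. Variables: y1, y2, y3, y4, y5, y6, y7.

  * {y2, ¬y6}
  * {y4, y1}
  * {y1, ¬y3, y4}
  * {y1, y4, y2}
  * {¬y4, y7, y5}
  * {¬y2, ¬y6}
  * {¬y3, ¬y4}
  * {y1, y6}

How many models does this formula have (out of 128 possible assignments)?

22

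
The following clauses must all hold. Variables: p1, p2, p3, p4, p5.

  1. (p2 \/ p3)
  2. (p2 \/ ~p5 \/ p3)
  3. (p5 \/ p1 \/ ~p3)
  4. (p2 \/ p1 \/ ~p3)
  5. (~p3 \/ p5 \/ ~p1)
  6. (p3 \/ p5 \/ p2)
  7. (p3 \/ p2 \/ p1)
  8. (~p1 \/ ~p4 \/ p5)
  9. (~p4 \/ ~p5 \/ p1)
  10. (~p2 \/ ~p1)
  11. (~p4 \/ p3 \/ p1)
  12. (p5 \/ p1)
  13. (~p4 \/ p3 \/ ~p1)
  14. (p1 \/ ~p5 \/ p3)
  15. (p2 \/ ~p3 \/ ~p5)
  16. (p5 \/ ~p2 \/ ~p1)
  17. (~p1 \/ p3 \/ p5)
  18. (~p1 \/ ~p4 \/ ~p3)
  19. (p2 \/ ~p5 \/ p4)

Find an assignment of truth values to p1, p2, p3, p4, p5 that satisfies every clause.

p1 = 0  p2 = 1  p3 = 1  p4 = 0  p5 = 1

Branch on p1: take p1 = False.
  then p5 is forced to True.
  then p4 is forced to False.
  then p3 is forced to True.
  then p2 is forced to True.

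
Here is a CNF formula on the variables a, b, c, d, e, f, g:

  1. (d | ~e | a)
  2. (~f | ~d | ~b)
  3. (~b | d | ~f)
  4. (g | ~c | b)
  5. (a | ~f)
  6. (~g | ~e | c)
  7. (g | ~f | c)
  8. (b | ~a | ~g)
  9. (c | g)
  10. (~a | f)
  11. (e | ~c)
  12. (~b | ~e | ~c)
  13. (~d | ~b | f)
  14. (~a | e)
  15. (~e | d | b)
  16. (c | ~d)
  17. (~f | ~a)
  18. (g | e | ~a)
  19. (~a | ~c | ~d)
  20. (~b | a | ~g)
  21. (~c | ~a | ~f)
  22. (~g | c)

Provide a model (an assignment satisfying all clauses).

Try a = False.
  then f is forced to False.
Set b = False and propagate.
The remaining clauses are satisfied by c = True, d = True, e = True, g = True.

a=F, b=F, c=T, d=T, e=T, f=F, g=T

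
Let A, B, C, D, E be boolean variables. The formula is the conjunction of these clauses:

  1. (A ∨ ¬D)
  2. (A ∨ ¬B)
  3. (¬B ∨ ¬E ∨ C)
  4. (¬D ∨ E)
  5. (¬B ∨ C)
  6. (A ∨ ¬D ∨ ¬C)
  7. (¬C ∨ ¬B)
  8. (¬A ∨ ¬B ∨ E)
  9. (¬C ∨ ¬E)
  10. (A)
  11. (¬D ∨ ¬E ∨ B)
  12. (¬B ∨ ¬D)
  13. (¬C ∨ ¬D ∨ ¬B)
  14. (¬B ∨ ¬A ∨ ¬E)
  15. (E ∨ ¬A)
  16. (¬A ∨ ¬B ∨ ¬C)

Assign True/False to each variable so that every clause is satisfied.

A = True  B = False  C = False  D = False  E = True

Check each clause:
  1. (¬D ∨ A) — A is true.
  2. (A ∨ ¬B) — A is true.
  3. (C ∨ ¬E ∨ ¬B) — ¬B is true.
  4. (E ∨ ¬D) — ¬D is true.
  5. (C ∨ ¬B) — ¬B is true.
  6. (A ∨ ¬D ∨ ¬C) — A is true.
  7. (¬B ∨ ¬C) — ¬C is true.
  8. (E ∨ ¬A ∨ ¬B) — E is true.
  9. (¬C ∨ ¬E) — ¬C is true.
  10. (A) — A is true.
  11. (B ∨ ¬D ∨ ¬E) — ¬D is true.
  12. (¬B ∨ ¬D) — ¬D is true.
  13. (¬B ∨ ¬C ∨ ¬D) — ¬D is true.
  14. (¬E ∨ ¬B ∨ ¬A) — ¬B is true.
  15. (¬A ∨ E) — E is true.
  16. (¬C ∨ ¬B ∨ ¬A) — ¬C is true.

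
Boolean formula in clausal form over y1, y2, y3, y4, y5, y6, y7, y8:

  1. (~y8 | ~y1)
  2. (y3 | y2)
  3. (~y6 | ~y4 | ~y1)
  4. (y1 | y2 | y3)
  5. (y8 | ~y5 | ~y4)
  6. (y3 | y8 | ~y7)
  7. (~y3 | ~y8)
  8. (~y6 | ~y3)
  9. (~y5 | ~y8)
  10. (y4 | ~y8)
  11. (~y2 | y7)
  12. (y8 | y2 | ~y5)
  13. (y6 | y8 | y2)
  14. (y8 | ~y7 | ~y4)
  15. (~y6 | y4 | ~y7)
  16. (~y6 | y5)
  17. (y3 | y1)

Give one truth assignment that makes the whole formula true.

y1=True, y2=True, y3=True, y4=False, y5=True, y6=False, y7=True, y8=False

Try y1 = True.
  then y8 is forced to False.
The remaining clauses are satisfied by y2 = True, y3 = True, y4 = False, y5 = True, y6 = False, y7 = True.
Every clause has at least one true literal under this assignment.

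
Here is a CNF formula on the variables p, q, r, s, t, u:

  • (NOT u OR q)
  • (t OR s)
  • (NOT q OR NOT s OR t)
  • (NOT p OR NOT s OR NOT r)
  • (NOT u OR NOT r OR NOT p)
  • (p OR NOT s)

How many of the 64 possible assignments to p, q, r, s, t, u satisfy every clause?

15

Case analysis on s and p:
  s=1, p=1: remaining (q,r,t,u) ∈ {(0,0,0,0); (0,0,1,0); (1,0,1,0); (1,0,1,1)} — 4.
  s=1, p=0: a clause becomes empty — 0.
  s=0, p=1: 5 of the 16 assignments to (q,r,t,u) work.
  s=0, p=0: r free; 3 ways for (q,t,u) × 2^1 = 6.
Total: 4 + 0 + 5 + 6 = 15.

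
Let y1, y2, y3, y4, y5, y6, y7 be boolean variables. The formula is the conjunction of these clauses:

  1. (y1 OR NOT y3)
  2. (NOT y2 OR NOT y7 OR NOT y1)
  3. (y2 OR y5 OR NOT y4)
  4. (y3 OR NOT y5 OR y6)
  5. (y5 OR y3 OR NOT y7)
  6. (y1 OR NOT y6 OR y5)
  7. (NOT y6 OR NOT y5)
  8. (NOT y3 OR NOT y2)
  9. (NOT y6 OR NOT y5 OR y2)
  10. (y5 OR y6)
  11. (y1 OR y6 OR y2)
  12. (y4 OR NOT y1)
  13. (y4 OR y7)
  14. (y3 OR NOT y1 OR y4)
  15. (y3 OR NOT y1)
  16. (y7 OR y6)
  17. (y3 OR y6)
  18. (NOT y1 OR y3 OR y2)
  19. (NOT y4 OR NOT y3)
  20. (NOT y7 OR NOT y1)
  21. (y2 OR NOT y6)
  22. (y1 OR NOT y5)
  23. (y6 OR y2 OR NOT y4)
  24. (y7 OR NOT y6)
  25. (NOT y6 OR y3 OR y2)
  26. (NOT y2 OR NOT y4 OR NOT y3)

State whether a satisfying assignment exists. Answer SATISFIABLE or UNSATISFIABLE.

y6 = True:
  propagation gives y5=False, y1=True, y4=True, y2=True; an empty clause results — contradiction.
y6 = False:
  propagation gives y5=True, y3=True, y1=True, y2=False; an empty clause results — contradiction.
Every branch closes, so no satisfying assignment exists.

UNSATISFIABLE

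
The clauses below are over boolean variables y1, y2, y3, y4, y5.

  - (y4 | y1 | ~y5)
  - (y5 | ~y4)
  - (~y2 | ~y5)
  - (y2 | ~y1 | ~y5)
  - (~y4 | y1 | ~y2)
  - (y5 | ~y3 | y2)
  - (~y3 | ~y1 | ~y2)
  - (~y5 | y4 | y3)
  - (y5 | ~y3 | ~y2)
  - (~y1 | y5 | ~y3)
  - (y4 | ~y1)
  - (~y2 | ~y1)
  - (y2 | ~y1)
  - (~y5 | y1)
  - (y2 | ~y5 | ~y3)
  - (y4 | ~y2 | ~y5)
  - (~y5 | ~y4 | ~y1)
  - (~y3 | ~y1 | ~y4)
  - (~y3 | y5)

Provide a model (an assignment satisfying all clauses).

Branch on y1: take y1 = False.
  then y5 is forced to False.
  then y4 is forced to False.
  then y3 is forced to False.
y2 is now unconstrained; take y2 = True.
Every clause has at least one true literal under this assignment.
Check each clause:
  1. (y1 | ~y5 | y4) — ~y5 is true.
  2. (y5 | ~y4) — ~y4 is true.
  3. (~y2 | ~y5) — ~y5 is true.
  4. (~y1 | y2 | ~y5) — y2 is true.
  5. (~y2 | y1 | ~y4) — ~y4 is true.
  6. (y5 | y2 | ~y3) — y2 is true.
  7. (~y3 | ~y2 | ~y1) — ~y3 is true.
  8. (y3 | y4 | ~y5) — ~y5 is true.
  9. (y5 | ~y2 | ~y3) — ~y3 is true.
  10. (y5 | ~y3 | ~y1) — ~y3 is true.
  11. (y4 | ~y1) — ~y1 is true.
  12. (~y2 | ~y1) — ~y1 is true.
  13. (~y1 | y2) — y2 is true.
  14. (y1 | ~y5) — ~y5 is true.
  15. (~y3 | ~y5 | y2) — y2 is true.
  16. (~y5 | ~y2 | y4) — ~y5 is true.
  17. (~y5 | ~y1 | ~y4) — ~y5 is true.
  18. (~y1 | ~y3 | ~y4) — ~y4 is true.
  19. (~y3 | y5) — ~y3 is true.

y1=False, y2=True, y3=False, y4=False, y5=False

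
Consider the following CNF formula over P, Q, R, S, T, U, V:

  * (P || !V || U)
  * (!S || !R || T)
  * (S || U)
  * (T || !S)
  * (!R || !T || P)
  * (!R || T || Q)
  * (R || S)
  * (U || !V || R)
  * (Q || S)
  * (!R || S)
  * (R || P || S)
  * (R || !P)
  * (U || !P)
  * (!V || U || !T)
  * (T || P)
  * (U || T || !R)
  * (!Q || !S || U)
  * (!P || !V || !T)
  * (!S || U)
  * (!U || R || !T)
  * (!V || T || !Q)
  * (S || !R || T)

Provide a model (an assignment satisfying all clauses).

Pure literal: V appears only negated; assign V = False.
Set P = True and propagate.
  then R is forced to True.
  then S is forced to True.
  then T is forced to True.
  then U is forced to True.
Q is now unconstrained; take Q = True.
Check each clause:
  1. (P || !V || U) — P is true.
  2. (!S || T || !R) — T is true.
  3. (S || U) — S is true.
  4. (T || !S) — T is true.
  5. (P || !T || !R) — P is true.
  6. (Q || !R || T) — Q is true.
  7. (R || S) — R is true.
  8. (R || U || !V) — !V is true.
  9. (S || Q) — Q is true.
  10. (S || !R) — S is true.
  11. (P || R || S) — P is true.
  12. (R || !P) — R is true.
  13. (!P || U) — U is true.
  14. (!T || U || !V) — !V is true.
  15. (P || T) — P is true.
  16. (!R || U || T) — T is true.
  17. (U || !Q || !S) — U is true.
  18. (!T || !V || !P) — !V is true.
  19. (!S || U) — U is true.
  20. (!T || !U || R) — R is true.
  21. (!Q || !V || T) — !V is true.
  22. (!R || T || S) — S is true.

P=True, Q=True, R=True, S=True, T=True, U=True, V=False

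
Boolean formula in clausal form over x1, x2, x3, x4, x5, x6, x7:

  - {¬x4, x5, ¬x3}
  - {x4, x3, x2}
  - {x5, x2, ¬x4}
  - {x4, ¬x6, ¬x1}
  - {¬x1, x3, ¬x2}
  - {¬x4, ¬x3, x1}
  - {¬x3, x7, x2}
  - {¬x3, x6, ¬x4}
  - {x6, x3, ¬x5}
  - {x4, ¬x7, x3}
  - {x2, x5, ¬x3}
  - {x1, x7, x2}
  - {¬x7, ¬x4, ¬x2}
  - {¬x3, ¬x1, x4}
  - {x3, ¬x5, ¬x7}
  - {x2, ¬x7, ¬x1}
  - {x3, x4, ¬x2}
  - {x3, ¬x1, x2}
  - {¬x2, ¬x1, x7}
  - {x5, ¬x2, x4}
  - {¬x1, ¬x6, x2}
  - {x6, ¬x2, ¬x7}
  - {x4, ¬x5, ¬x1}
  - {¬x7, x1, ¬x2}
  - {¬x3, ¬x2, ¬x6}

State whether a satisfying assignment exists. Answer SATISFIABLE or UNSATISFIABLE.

SATISFIABLE

Set x1 = False and propagate.
Branch on x2: take x2 = False.
  then x7 is forced to True.
The remaining clauses are satisfied by x3 = True, x4 = False, x5 = True, x6 = False.
So x1 = F, x2 = F, x3 = T, x4 = F, x5 = T, x6 = F, x7 = T is a satisfying assignment.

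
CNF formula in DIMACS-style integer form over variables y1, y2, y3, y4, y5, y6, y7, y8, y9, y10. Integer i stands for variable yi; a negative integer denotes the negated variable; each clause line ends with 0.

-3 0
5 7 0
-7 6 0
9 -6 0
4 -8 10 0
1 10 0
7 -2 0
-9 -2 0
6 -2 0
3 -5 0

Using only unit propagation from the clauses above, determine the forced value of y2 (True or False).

Unit clause (¬y3) sets y3 = False.
In (¬y5 ∨ y3), y3 is now false; ¬y5 must hold, so y5 = False.
(y5 ∨ y7) with y5 = False leaves only y7, so y7 = True.
In (y6 ∨ ¬y7), ¬y7 is now false; y6 must hold, so y6 = True.
(¬y6 ∨ y9) with y6 = True leaves only y9, so y9 = True.
(¬y2 ∨ ¬y9): since y9 = True, the clause reduces to (¬y2). y2 = False.

False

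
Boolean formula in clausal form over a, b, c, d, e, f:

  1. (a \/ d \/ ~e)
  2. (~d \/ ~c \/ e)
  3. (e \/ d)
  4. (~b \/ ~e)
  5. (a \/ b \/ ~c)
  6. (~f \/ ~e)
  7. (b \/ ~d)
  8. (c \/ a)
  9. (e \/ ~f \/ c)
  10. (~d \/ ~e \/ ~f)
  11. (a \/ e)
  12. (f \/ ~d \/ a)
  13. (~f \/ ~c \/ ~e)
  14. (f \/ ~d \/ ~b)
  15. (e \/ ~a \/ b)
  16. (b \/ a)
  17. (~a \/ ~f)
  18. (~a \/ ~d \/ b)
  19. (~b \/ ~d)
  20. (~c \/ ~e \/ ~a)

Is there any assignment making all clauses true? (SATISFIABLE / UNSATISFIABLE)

SATISFIABLE

Branch on a: take a = True.
  then f is forced to False.
The remaining clauses are satisfied by b = False, c = False, d = False, e = True.
So a=1, b=0, c=0, d=0, e=1, f=0 is a satisfying assignment.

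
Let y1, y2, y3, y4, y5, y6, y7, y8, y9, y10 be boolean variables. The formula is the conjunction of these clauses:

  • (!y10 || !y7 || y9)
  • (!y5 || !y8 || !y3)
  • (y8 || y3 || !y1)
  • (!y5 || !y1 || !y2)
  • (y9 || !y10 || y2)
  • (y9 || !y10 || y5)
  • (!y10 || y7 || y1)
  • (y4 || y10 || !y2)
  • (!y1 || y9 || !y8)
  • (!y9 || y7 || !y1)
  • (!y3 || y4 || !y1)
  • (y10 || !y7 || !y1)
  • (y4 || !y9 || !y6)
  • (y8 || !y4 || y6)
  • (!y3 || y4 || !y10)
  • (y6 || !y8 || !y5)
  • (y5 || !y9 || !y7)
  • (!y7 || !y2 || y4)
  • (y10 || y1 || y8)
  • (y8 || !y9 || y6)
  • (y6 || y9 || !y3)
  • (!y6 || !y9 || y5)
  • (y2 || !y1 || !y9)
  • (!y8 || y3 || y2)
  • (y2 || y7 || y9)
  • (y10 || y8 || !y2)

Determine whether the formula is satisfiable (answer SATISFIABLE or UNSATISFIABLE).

Try y1 = False.
Branch on y2: take y2 = False.
Set y3 = True and propagate.
For the remaining variables, y4 = False, y5 = False, y6 = True, y7 = True, y8 = True, y9 = False, y10 = False works.
So y1 = False, y2 = False, y3 = True, y4 = False, y5 = False, y6 = True, y7 = True, y8 = True, y9 = False, y10 = False is a satisfying assignment.

SATISFIABLE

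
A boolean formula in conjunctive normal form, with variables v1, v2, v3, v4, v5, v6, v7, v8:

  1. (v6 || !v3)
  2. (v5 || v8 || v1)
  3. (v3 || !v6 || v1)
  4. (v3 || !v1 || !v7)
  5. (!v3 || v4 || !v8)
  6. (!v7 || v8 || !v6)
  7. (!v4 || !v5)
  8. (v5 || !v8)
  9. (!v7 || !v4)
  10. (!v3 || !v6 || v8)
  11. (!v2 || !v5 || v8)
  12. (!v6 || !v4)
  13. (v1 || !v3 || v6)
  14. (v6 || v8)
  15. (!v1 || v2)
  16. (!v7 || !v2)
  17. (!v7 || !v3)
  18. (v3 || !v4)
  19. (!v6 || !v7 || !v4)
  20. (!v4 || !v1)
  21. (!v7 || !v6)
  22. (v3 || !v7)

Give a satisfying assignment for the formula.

v1=F, v2=T, v3=F, v4=F, v5=T, v6=F, v7=F, v8=T

Check each clause:
  1. (!v3 || v6) — !v3 is true.
  2. (v1 || v8 || v5) — v8 is true.
  3. (v1 || !v6 || v3) — !v6 is true.
  4. (v3 || !v1 || !v7) — !v7 is true.
  5. (v4 || !v3 || !v8) — !v3 is true.
  6. (!v6 || !v7 || v8) — v8 is true.
  7. (!v5 || !v4) — !v4 is true.
  8. (!v8 || v5) — v5 is true.
  9. (!v4 || !v7) — !v7 is true.
  10. (!v6 || !v3 || v8) — v8 is true.
  11. (!v2 || !v5 || v8) — v8 is true.
  12. (!v6 || !v4) — !v6 is true.
  13. (!v3 || v1 || v6) — !v3 is true.
  14. (v8 || v6) — v8 is true.
  15. (!v1 || v2) — v2 is true.
  16. (!v7 || !v2) — !v7 is true.
  17. (!v7 || !v3) — !v7 is true.
  18. (!v4 || v3) — !v4 is true.
  19. (!v6 || !v4 || !v7) — !v7 is true.
  20. (!v1 || !v4) — !v4 is true.
  21. (!v6 || !v7) — !v7 is true.
  22. (v3 || !v7) — !v7 is true.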